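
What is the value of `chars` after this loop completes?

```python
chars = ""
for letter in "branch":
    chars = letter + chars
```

Reverse 'branch'
`chars` takes the values: "" → "b" → "rb" → "arb" → "narb" → "cnarb" → "hcnarb"

Answer: "hcnarb"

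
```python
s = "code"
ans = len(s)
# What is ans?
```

Trace:
`s = "code"` → s = 'code'
`ans = len(s)` → ans = 4
So ans = 4

Answer: 4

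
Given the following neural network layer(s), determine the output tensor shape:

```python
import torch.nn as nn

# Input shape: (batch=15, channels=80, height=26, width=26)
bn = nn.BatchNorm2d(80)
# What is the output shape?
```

Input: (15, 80, 26, 26) -> Output: (15, 80, 26, 26)

Answer: (15, 80, 26, 26)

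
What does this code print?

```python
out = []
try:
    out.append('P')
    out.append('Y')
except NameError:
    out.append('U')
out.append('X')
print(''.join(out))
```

Execution trace: 'P' (try body) → 'Y' (try body, no exception) → 'X' (after the try/except). Output: PYX

Answer: PYX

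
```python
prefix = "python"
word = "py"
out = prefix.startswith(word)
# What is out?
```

Trace:
`prefix = "python"` → prefix = 'python'
`word = "py"` → word = 'py'
`out = prefix.startswith(word)` → out = True
So out = True

Answer: True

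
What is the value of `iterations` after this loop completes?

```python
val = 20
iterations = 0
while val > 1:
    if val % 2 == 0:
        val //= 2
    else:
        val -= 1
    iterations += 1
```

Steps to reduce 20 to 1
`iterations` takes the values: 0 → 1 → 2 → 3 → 4 → 5

Answer: 5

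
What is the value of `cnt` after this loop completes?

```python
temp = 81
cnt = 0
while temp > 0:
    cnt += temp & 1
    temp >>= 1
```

Count set bits in 81 (binary: 0b1010001)
`cnt` takes the values: 0 → 1 → 2 → 3

Answer: 3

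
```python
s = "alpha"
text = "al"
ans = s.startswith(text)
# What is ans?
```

Trace:
`s = "alpha"` → s = 'alpha'
`text = "al"` → text = 'al'
`ans = s.startswith(text)` → ans = True
So ans = True

Answer: True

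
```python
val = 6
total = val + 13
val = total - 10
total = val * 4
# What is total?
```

Trace:
`val = 6` → val = 6
`total = val + 13` → total = 19
`val = total - 10` → val = 9
`total = val * 4` → total = 36
So total = 36

Answer: 36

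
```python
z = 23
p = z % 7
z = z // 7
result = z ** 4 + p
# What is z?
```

Trace:
`z = 23` → z = 23
`p = z % 7` → p = 2
`z = z // 7` → z = 3
`result = z ** 4 + p` → result = 83
So z = 3

Answer: 3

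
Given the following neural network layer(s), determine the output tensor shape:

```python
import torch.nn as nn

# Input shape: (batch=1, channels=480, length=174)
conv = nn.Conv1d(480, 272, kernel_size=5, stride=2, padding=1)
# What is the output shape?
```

Input: (1, 480, 174) -> Output: (1, 272, 86)

Answer: (1, 272, 86)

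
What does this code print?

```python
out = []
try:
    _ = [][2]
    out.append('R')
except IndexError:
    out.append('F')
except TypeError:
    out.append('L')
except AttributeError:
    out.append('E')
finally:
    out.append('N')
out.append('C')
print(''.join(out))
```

Execution trace: 'F' (except IndexError) → 'N' (finally) → 'C' (after the try/except). Output: FNC

Answer: FNC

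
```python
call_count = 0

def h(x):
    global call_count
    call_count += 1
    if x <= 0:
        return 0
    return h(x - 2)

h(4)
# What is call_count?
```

Linear recursion stepping by 2: 3 calls from x=4 down to ≤0.

Answer: 3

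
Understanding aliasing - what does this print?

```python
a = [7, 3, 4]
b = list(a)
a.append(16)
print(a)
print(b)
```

Key concept: list() constructor creates copy.
Step by step:
`a = [7, 3, 4]` → a = [7, 3, 4]
`b = list(a)` → b = [7, 3, 4]
`a.append(16)` → a = [7, 3, 4, 16]
`print(a)` → prints [7, 3, 4, 16]
`print(b)` → prints [7, 3, 4]

Answer:
[7, 3, 4, 16]
[7, 3, 4]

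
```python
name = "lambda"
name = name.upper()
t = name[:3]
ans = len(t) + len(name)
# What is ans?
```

Trace:
`name = "lambda"` → name = 'lambda'
`name = name.upper()` → name = 'LAMBDA'
`t = name[:3]` → t = 'LAM'
`ans = len(t) + len(name)` → ans = 9
So ans = 9

Answer: 9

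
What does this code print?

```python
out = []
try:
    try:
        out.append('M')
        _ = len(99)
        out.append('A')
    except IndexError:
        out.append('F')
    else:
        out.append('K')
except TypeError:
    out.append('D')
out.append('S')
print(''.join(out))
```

Execution trace: 'M' (try body) → 'D' (outer except TypeError) → 'S' (after the try/except). Output: MDS

Answer: MDS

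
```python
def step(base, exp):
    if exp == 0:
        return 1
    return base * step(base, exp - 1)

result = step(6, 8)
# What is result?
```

step(6, 8) = 6 * 6 * 6 * 6 * 6 * 6 * 6 * 6 = 1679616

Answer: 1679616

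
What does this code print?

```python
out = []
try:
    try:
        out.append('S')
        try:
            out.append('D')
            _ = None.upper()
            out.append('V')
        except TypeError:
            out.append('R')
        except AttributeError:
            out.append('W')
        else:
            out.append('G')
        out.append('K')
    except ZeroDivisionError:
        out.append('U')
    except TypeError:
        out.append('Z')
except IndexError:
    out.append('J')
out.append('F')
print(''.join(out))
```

Execution trace: 'S' (try body) → 'D' (inner try body) → 'W' (inner except AttributeError) → 'K' (try body, no exception) → 'F' (after the try/except). Output: SDWKF

Answer: SDWKF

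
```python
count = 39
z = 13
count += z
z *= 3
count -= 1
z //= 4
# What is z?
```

Trace:
`count = 39` → count = 39
`z = 13` → z = 13
`count += z` → count = 52
`z *= 3` → z = 39
`count -= 1` → count = 51
`z //= 4` → z = 9
So z = 9

Answer: 9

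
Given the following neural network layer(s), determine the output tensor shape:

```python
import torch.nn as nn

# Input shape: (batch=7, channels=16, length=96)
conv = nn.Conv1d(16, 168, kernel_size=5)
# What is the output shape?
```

Input: (7, 16, 96) -> Output: (7, 168, 92)

Answer: (7, 168, 92)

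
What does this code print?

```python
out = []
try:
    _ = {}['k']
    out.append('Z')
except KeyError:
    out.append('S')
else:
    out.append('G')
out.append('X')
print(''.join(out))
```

Execution trace: 'S' (except KeyError) → 'X' (after the try/except). Output: SX

Answer: SX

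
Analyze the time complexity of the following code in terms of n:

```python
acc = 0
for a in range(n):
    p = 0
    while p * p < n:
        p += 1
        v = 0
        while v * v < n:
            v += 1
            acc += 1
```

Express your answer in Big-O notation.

Each loop level contributes: n × √n × √n. Multiplying the contributions gives O(n^2).

Answer: O(n^2)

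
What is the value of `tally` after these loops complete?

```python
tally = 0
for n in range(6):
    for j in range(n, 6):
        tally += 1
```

Upper triangle: 6 + 5 + ... + 1
`tally` takes the values: 0 → 1 → 2 → 3 → 4 → 5 → 6 → 7 → 8 → 9 → 10 → 11 → 12 → 13 → 14 → 15 → 16 → 17 → 18 → 19 → 20 → 21

Answer: 21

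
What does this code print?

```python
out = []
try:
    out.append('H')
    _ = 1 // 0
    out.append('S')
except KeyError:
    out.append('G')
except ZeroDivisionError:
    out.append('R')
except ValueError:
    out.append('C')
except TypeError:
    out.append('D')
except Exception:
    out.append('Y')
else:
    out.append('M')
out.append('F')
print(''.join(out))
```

Execution trace: 'H' (try body) → 'R' (except ZeroDivisionError) → 'F' (after the try/except). Output: HRF

Answer: HRF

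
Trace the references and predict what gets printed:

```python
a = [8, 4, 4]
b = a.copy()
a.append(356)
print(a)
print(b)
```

Key concept: list.copy() creates independent copy.
Step by step:
`a = [8, 4, 4]` → a = [8, 4, 4]
`b = a.copy()` → b = [8, 4, 4]
`a.append(356)` → a = [8, 4, 4, 356]
`print(a)` → prints [8, 4, 4, 356]
`print(b)` → prints [8, 4, 4]

Answer:
[8, 4, 4, 356]
[8, 4, 4]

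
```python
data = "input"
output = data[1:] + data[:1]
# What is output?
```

Trace:
`data = "input"` → data = 'input'
`output = data[1:] + data[:1]` → output = 'nputi'
So output = 'nputi'

Answer: 'nputi'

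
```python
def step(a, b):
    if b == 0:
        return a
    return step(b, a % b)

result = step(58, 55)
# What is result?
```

step(58, 55) -> step(55, 3) -> step(3, 1) -> step(1, 0) -> 1

Answer: 1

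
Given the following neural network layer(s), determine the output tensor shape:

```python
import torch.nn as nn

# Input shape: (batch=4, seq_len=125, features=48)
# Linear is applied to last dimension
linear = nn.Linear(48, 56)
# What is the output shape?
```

Input: (4, 125, 48) -> Output: (4, 125, 56)

Answer: (4, 125, 56)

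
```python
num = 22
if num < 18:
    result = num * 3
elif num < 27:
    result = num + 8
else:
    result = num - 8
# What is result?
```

Trace:
`num = 22` → num = 22
`if num < 18: ...` → num < 18 is False, num < 27 is True → result = 30
So result = 30

Answer: 30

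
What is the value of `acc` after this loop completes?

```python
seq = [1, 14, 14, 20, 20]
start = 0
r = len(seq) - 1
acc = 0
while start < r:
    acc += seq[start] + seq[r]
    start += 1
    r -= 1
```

Sum of pairs from ends
`acc` takes the values: 0 → 21 → 55

Answer: 55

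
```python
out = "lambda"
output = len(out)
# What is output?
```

Trace:
`out = "lambda"` → out = 'lambda'
`output = len(out)` → output = 6
So output = 6

Answer: 6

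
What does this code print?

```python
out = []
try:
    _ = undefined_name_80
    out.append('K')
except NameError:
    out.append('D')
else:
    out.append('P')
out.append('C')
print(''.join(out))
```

Execution trace: 'D' (except NameError) → 'C' (after the try/except). Output: DC

Answer: DC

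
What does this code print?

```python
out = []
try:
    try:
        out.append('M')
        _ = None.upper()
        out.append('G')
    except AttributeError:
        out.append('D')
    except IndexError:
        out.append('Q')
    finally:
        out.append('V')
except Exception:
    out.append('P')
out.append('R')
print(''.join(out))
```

Execution trace: 'M' (inner try body) → 'D' (inner except AttributeError) → 'V' (inner finally) → 'R' (after the try/except). Output: MDVR

Answer: MDVR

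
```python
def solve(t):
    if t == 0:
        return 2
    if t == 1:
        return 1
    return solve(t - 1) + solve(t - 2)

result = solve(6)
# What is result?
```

Build up from base cases: solve(0)=2, solve(1)=1, solve(2)=3, solve(3)=4, solve(4)=7, solve(5)=11, solve(6)=18

Answer: 18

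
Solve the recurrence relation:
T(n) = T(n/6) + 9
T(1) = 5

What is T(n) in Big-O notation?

Each step divides n by 6 and adds 9. After log_6(n) steps we reach T(1)=5. So T(n) = 9·log_6(n) + 5 = O(log n).

Answer: O(log n)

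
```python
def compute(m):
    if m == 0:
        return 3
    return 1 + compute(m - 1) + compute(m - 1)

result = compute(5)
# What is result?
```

compute(m) = 1 + 2·compute(m-1), compute(0)=3. Closed form: (3+1)·2^5 - 1 = 127.

Answer: 127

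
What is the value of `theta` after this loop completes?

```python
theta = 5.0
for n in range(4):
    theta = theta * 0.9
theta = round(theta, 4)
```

Exponential decay: 5.0 * 0.9^4
`theta` takes the values: 5.0 → 4.5 → 4.05 → 3.645 → 3.2805

Answer: 3.2805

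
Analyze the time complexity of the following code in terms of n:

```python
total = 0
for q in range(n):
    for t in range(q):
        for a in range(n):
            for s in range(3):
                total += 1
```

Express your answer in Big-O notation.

Each loop level contributes: n × n × n × 1. Multiplying the contributions gives O(n^3).

Answer: O(n^3)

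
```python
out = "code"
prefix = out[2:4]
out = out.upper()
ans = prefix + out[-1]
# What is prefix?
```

Trace:
`out = "code"` → out = 'code'
`prefix = out[2:4]` → prefix = 'de'
`out = out.upper()` → out = 'CODE'
`ans = prefix + out[-1]` → ans = 'deE'
So prefix = 'de'

Answer: 'de'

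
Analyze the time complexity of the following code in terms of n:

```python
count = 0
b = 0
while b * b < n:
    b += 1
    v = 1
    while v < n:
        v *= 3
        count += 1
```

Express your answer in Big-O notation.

Each loop level contributes: √n × log n. Multiplying the contributions gives O(√n log n).

Answer: O(√n log n)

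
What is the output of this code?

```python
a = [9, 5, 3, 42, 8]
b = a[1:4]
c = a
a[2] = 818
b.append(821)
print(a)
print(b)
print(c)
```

Key concept: slice vs alias.
Step by step:
`a = [9, 5, 3, 42, 8]` → a = [9, 5, 3, 42, 8]
`b = a[1:4]` → b = [5, 3, 42]
`c = a` → c = [9, 5, 3, 42, 8] (same object as a)
`a[2] = 818` → a = [9, 5, 818, 42, 8] (same object as c); c = [9, 5, 818, 42, 8] (same object as a)
`b.append(821)` → b = [5, 3, 42, 821]
`print(a)` → prints [9, 5, 818, 42, 8]
`print(b)` → prints [5, 3, 42, 821]
`print(c)` → prints [9, 5, 818, 42, 8]

Answer:
[9, 5, 818, 42, 8]
[5, 3, 42, 821]
[9, 5, 818, 42, 8]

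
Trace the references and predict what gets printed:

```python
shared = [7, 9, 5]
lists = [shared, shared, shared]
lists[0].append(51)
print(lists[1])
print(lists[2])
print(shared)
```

Key concept: list of same reference.
Step by step:
`shared = [7, 9, 5]` → shared = [7, 9, 5]
`lists = [shared, shared, shared]` → lists = [[7, 9, 5], [7, 9, 5], [7, 9, 5]]
`lists[0].append(51)` → shared = [7, 9, 5, 51]; lists = [[7, 9, 5, 51], [7, 9, 5, 51], [7, 9, 5, 51]]
`print(lists[1])` → prints [7, 9, 5, 51]
`print(lists[2])` → prints [7, 9, 5, 51]
`print(shared)` → prints [7, 9, 5, 51]

Answer:
[7, 9, 5, 51]
[7, 9, 5, 51]
[7, 9, 5, 51]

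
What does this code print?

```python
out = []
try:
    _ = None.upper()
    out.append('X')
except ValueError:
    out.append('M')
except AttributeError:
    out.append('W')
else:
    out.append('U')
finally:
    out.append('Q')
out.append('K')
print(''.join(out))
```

Execution trace: 'W' (except AttributeError) → 'Q' (finally) → 'K' (after the try/except). Output: WQK

Answer: WQK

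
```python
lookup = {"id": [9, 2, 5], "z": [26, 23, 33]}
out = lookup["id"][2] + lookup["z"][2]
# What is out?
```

Trace:
`lookup = {"id": [9, 2, 5], "z": [26, 23, 33]}` → lookup = {'id': [9, 2, 5], 'z': [26, 23, 33]}
`out = lookup["id"][2] + lookup["z"][2]` → out = 38
So out = 38

Answer: 38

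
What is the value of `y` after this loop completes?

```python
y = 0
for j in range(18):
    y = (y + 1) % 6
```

Increment mod 6, 18 times = 0
`y` takes the values: 0 → 1 → 2 → 3 → 4 → 5 → 0 → 1 → 2 → 3 → 4 → 5 → 0 → 1 → 2 → 3 → 4 → 5 → 0

Answer: 0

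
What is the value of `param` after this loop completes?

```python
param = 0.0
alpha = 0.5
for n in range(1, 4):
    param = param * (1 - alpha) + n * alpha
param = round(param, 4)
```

Moving average with lr=0.5
`param` takes the values: 0.0 → 0.5 → 1.25 → 2.125

Answer: 2.125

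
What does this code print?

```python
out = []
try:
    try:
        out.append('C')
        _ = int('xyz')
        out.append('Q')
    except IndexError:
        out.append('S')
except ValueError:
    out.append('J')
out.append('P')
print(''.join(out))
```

Execution trace: 'C' (try body) → 'J' (outer except ValueError) → 'P' (after the try/except). Output: CJP

Answer: CJP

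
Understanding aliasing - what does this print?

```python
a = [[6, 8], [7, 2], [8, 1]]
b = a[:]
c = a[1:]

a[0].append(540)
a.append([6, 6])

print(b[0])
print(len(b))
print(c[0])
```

Key concept: slice with nested mutation.
Step by step:
`a = [[6, 8], [7, 2], [8, 1]]` → a = [[6, 8], [7, 2], [8, 1]]
`b = a[:]` → b = [[6, 8], [7, 2], [8, 1]]
`c = a[1:]` → c = [[7, 2], [8, 1]]
`a[0].append(540)` → a = [[6, 8, 540], [7, 2], [8, 1]]; b = [[6, 8, 540], [7, 2], [8, 1]]
`a.append([6, 6])` → a = [[6, 8, 540], [7, 2], [8, 1], [6, 6]]
`print(b[0])` → prints [6, 8, 540]
`print(len(b))` → prints 3
`print(c[0])` → prints [7, 2]

Answer:
[6, 8, 540]
3
[7, 2]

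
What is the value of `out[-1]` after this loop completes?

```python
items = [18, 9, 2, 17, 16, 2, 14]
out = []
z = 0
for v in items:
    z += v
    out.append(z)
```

Cumulative sum ends at 78
`out` takes the values: [] → [18] → [18, 27] → [18, 27, 29] → [18, 27, 29, 46] → [18, 27, 29, 46, 62] → [18, 27, 29, 46, 62, 64] → [18, 27, 29, 46, 62, 64, 78]
So `out[-1]` = 78

Answer: 78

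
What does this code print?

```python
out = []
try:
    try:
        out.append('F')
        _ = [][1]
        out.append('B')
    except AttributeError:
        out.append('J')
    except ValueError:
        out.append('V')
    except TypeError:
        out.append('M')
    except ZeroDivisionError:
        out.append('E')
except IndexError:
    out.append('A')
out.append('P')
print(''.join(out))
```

Execution trace: 'F' (try body) → 'A' (outer except IndexError) → 'P' (after the try/except). Output: FAP

Answer: FAP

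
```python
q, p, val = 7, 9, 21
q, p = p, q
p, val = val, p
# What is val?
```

Trace:
`q, p, val = 7, 9, 21` → q = 7; p = 9; val = 21
`q, p = p, q` → q = 9; p = 7
`p, val = val, p` → p = 21; val = 7
So val = 7

Answer: 7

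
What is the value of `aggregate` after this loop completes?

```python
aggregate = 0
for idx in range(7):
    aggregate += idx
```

Sum of 0 to 6 = 21
`aggregate` takes the values: 0 → 1 → 3 → 6 → 10 → 15 → 21

Answer: 21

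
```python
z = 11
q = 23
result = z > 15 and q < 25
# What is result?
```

Trace:
`z = 11` → z = 11
`q = 23` → q = 23
`result = z > 15 and q < 25` → result = False
So result = False

Answer: False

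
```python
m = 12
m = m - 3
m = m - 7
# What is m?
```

Trace:
`m = 12` → m = 12
`m = m - 3` → m = 9
`m = m - 7` → m = 2
So m = 2

Answer: 2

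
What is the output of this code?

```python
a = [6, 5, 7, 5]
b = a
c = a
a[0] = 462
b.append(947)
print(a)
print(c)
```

Key concept: multiple aliases.
Step by step:
`a = [6, 5, 7, 5]` → a = [6, 5, 7, 5]
`b = a` → b = [6, 5, 7, 5] (same object as a)
`c = a` → c = [6, 5, 7, 5] (same object as a, b)
`a[0] = 462` → a = [462, 5, 7, 5] (same object as b, c); b = [462, 5, 7, 5] (same object as a, c); c = [462, 5, 7, 5] (same object as a, b)
`b.append(947)` → a = [462, 5, 7, 5, 947] (same object as b, c); b = [462, 5, 7, 5, 947] (same object as a, c); c = [462, 5, 7, 5, 947] (same object as a, b)
`print(a)` → prints [462, 5, 7, 5, 947]
`print(c)` → prints [462, 5, 7, 5, 947]

Answer:
[462, 5, 7, 5, 947]
[462, 5, 7, 5, 947]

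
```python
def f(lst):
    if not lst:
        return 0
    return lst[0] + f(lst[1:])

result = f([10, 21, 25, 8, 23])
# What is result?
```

10 + 21 + 25 + 8 + 23 + 0 = 87

Answer: 87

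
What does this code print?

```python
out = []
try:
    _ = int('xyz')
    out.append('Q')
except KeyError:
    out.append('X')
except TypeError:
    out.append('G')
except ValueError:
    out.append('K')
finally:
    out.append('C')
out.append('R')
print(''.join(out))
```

Execution trace: 'K' (except ValueError) → 'C' (finally) → 'R' (after the try/except). Output: KCR

Answer: KCR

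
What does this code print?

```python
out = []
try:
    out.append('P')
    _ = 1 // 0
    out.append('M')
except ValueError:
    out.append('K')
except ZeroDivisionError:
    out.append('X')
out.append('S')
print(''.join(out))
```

Execution trace: 'P' (try body) → 'X' (except ZeroDivisionError) → 'S' (after the try/except). Output: PXS

Answer: PXS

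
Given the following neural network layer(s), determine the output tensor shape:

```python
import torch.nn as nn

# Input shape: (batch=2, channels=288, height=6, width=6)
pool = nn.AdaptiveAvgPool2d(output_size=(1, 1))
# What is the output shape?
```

Input: (2, 288, 6, 6) -> Output: (2, 288, 1, 1)

Answer: (2, 288, 1, 1)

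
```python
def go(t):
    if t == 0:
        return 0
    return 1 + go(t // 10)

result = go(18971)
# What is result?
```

Count of digits of 18971: 5

Answer: 5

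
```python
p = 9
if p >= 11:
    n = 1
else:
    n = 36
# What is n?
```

Trace:
`p = 9` → p = 9
`if p >= 11: ...` → p >= 11 is False, take else branch → n = 36
So n = 36

Answer: 36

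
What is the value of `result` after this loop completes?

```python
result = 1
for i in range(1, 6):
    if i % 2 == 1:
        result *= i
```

Product of odd numbers 1 to 5
`result` takes the values: 1 → 3 → 15

Answer: 15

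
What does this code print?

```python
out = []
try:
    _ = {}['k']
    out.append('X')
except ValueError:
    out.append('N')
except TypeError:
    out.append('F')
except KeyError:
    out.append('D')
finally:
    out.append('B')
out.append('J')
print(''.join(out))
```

Execution trace: 'D' (except KeyError) → 'B' (finally) → 'J' (after the try/except). Output: DBJ

Answer: DBJ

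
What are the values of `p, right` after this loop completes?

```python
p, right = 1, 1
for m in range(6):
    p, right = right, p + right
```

Fibonacci: after 6 iterations
`p, right` takes the values: (1, 1) → (1, 2) → (2, 3) → (3, 5) → (5, 8) → (8, 13) → (13, 21)

Answer: 13, 21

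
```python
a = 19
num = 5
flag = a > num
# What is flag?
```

Trace:
`a = 19` → a = 19
`num = 5` → num = 5
`flag = a > num` → flag = True
So flag = True

Answer: True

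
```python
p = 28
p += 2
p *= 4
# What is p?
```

Trace:
`p = 28` → p = 28
`p += 2` → p = 30
`p *= 4` → p = 120
So p = 120

Answer: 120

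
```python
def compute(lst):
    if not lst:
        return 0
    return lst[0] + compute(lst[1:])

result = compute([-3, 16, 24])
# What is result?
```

(-3) + 16 + 24 + 0 = 37

Answer: 37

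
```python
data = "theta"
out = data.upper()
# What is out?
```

Trace:
`data = "theta"` → data = 'theta'
`out = data.upper()` → out = 'THETA'
So out = 'THETA'

Answer: 'THETA'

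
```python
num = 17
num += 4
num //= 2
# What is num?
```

Trace:
`num = 17` → num = 17
`num += 4` → num = 21
`num //= 2` → num = 10
So num = 10

Answer: 10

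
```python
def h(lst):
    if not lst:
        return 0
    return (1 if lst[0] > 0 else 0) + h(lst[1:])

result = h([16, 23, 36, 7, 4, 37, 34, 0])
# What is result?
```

Count of positive elements in [16, 23, 36, 7, 4, 37, 34, 0] = 7

Answer: 7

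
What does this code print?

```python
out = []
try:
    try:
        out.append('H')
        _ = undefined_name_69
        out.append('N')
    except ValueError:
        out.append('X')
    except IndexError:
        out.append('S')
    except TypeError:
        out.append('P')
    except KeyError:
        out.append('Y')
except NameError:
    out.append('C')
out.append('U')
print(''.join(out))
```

Execution trace: 'H' (try body) → 'C' (outer except NameError) → 'U' (after the try/except). Output: HCU

Answer: HCU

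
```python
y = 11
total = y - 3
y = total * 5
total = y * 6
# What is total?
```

Trace:
`y = 11` → y = 11
`total = y - 3` → total = 8
`y = total * 5` → y = 40
`total = y * 6` → total = 240
So total = 240

Answer: 240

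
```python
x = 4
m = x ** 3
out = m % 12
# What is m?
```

Trace:
`x = 4` → x = 4
`m = x ** 3` → m = 64
`out = m % 12` → out = 4
So m = 64

Answer: 64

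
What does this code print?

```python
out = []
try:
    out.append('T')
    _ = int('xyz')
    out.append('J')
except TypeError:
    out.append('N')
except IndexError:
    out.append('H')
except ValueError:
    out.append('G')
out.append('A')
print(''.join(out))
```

Execution trace: 'T' (try body) → 'G' (except ValueError) → 'A' (after the try/except). Output: TGA

Answer: TGA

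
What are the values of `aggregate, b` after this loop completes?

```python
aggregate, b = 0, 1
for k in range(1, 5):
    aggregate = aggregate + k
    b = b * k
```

Sum and factorial of 1 to 4
`aggregate, b` takes the values: (0, 1) → (1, 1) → (3, 1) → (3, 2) → (6, 2) → (6, 6) → (10, 6) → (10, 24)

Answer: 10, 24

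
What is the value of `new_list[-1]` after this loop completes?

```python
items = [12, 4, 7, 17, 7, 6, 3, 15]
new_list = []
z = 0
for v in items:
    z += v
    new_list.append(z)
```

Cumulative sum ends at 71
`new_list` takes the values: [] → [12] → [12, 16] → [12, 16, 23] → [12, 16, 23, 40] → [12, 16, 23, 40, 47] → [12, 16, 23, 40, 47, 53] → [12, 16, 23, 40, 47, 53, 56] → [12, 16, 23, 40, 47, 53, 56, 71]
So `new_list[-1]` = 71

Answer: 71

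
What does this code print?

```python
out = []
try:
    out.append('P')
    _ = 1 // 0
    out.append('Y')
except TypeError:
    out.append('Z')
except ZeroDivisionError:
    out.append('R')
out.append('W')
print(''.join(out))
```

Execution trace: 'P' (try body) → 'R' (except ZeroDivisionError) → 'W' (after the try/except). Output: PRW

Answer: PRW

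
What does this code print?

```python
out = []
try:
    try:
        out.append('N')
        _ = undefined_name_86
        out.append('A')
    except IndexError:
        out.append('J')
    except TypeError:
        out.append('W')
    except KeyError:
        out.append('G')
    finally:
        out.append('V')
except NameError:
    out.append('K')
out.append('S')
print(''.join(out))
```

Execution trace: 'N' (inner try body) → 'V' (inner finally) → 'K' (outer except NameError) → 'S' (after the try/except). Output: NVKS

Answer: NVKS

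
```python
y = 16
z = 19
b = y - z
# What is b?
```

Trace:
`y = 16` → y = 16
`z = 19` → z = 19
`b = y - z` → b = -3
So b = -3

Answer: -3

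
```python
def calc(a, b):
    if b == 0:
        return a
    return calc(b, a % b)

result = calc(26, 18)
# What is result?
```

calc(26, 18) -> calc(18, 8) -> calc(8, 2) -> calc(2, 0) -> 2

Answer: 2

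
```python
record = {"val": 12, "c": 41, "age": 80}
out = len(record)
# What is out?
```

Trace:
`record = {"val": 12, "c": 41, "age": 80}` → record = {'val': 12, 'c': 41, 'age': 80}
`out = len(record)` → out = 3
So out = 3

Answer: 3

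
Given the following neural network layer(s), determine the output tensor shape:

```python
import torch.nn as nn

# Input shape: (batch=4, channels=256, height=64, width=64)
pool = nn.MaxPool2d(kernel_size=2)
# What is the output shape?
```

Input: (4, 256, 64, 64) -> Output: (4, 256, 32, 32)

Answer: (4, 256, 32, 32)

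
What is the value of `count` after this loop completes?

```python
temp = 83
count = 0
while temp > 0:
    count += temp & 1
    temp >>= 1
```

Count set bits in 83 (binary: 0b1010011)
`count` takes the values: 0 → 1 → 2 → 3 → 4

Answer: 4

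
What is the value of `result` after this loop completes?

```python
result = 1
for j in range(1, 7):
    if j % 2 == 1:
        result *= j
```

Product of odd numbers 1 to 6
`result` takes the values: 1 → 3 → 15

Answer: 15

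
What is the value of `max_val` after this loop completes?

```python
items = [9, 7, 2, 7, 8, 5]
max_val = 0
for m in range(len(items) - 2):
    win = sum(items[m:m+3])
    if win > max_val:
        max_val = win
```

Max sum of 3-element window in [9, 7, 2, 7, 8, 5]
`max_val` takes the values: 0 → 18 → 20

Answer: 20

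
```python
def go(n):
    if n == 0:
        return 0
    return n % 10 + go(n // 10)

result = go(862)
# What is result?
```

Sum of digits of 862: 2 + 6 + 8 = 16

Answer: 16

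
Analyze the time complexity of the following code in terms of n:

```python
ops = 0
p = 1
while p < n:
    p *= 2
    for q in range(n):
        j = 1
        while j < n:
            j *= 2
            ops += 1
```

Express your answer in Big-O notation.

Each loop level contributes: log n × n × log n. Multiplying the contributions gives O(n log² n).

Answer: O(n log² n)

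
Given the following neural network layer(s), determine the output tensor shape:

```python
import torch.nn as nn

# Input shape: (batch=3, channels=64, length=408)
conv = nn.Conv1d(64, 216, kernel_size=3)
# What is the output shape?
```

Input: (3, 64, 408) -> Output: (3, 216, 406)

Answer: (3, 216, 406)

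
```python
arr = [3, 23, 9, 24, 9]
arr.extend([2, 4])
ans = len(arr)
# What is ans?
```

Trace:
`arr = [3, 23, 9, 24, 9]` → arr = [3, 23, 9, 24, 9]
`arr.extend([2, 4])` → arr = [3, 23, 9, 24, 9, 2, 4]
`ans = len(arr)` → ans = 7
So ans = 7

Answer: 7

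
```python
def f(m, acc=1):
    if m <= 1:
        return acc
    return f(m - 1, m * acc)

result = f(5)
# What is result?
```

Accumulator trace (n, acc): (5, 1) -> (4, 5) -> (3, 20) -> (2, 60) -> (1, 120) -> return 120

Answer: 120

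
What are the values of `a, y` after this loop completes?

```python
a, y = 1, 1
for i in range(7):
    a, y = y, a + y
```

Fibonacci: after 7 iterations
`a, y` takes the values: (1, 1) → (1, 2) → (2, 3) → (3, 5) → (5, 8) → (8, 13) → (13, 21) → (21, 34)

Answer: 21, 34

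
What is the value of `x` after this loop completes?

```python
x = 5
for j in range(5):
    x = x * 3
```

Multiply by 3, 5 times: 5 * 3^5 = 1215
`x` takes the values: 5 → 15 → 45 → 135 → 405 → 1215

Answer: 1215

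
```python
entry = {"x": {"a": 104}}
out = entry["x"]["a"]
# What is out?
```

Trace:
`entry = {"x": {"a": 104}}` → entry = {'x': {'a': 104}}
`out = entry["x"]["a"]` → out = 104
So out = 104

Answer: 104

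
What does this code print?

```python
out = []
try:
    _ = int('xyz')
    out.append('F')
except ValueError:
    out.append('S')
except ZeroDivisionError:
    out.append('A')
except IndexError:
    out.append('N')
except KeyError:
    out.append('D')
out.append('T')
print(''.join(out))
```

Execution trace: 'S' (except ValueError) → 'T' (after the try/except). Output: ST

Answer: ST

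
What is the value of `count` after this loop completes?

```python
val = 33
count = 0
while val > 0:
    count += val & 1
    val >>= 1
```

Count set bits in 33 (binary: 0b100001)
`count` takes the values: 0 → 1 → 2

Answer: 2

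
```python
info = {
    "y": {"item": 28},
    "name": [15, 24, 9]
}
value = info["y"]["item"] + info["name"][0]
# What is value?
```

Trace:
`info = { ...` → info = {'y': {'item': 28}, 'name': [15, 24, 9]}
`value = info["y"]["item"] + info["name"][0]` → value = 43
So value = 43

Answer: 43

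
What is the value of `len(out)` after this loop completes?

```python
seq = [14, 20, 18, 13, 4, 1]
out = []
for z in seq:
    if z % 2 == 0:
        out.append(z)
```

Count even numbers in [14, 20, 18, 13, 4, 1]
`out` takes the values: [] → [14] → [14, 20] → [14, 20, 18] → [14, 20, 18, 4]
So `len(out)` = 4

Answer: 4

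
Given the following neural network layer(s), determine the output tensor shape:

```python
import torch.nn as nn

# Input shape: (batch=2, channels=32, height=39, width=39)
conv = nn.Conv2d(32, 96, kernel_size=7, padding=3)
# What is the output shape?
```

Input: (2, 32, 39, 39) -> Output: (2, 96, 39, 39)

Answer: (2, 96, 39, 39)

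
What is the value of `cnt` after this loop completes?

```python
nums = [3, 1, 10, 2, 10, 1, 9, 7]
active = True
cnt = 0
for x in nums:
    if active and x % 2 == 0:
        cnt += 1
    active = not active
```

Count even values at even positions
`cnt` takes the values: 0 → 1 → 2

Answer: 2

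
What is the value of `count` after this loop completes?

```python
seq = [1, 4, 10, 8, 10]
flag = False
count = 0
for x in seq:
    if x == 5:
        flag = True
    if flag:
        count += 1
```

Count elements after first 5 in [1, 4, 10, 8, 10]
`count` takes the values: 0

Answer: 0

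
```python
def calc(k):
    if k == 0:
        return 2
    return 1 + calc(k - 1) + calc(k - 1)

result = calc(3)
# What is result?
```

calc(k) = 1 + 2·calc(k-1), calc(0)=2. Closed form: (2+1)·2^3 - 1 = 23.

Answer: 23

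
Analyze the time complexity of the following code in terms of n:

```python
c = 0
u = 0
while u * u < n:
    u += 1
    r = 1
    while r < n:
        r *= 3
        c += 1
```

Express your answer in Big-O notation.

Each loop level contributes: √n × log n. Multiplying the contributions gives O(√n log n).

Answer: O(√n log n)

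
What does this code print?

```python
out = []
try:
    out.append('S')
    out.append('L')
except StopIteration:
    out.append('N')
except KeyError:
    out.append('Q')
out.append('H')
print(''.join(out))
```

Execution trace: 'S' (try body) → 'L' (try body, no exception) → 'H' (after the try/except). Output: SLH

Answer: SLH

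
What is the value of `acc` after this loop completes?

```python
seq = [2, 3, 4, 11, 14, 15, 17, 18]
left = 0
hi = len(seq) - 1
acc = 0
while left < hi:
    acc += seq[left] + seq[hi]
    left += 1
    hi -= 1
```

Sum of pairs from ends
`acc` takes the values: 0 → 20 → 40 → 59 → 84

Answer: 84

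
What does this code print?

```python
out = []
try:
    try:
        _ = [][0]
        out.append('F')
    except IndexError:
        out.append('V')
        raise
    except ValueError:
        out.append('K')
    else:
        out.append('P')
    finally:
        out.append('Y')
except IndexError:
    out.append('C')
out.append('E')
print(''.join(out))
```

Execution trace: 'V' (inner except IndexError) → 'Y' (inner finally) → 'C' (outer except IndexError) → 'E' (after the try/except). Output: VYCE

Answer: VYCE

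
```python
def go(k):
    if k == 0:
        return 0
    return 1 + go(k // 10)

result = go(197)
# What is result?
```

Count of digits of 197: 3

Answer: 3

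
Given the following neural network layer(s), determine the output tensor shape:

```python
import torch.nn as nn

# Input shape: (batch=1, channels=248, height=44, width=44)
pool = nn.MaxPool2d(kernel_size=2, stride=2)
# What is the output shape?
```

Input: (1, 248, 44, 44) -> Output: (1, 248, 22, 22)

Answer: (1, 248, 22, 22)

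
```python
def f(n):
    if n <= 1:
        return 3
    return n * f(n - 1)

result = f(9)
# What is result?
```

f(9) = 9 * 8 * 7 * 6 * 5 * 4 * 3 * 2 * 3 = 1088640

Answer: 1088640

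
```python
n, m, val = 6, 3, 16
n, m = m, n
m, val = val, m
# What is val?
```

Trace:
`n, m, val = 6, 3, 16` → n = 6; m = 3; val = 16
`n, m = m, n` → n = 3; m = 6
`m, val = val, m` → m = 16; val = 6
So val = 6

Answer: 6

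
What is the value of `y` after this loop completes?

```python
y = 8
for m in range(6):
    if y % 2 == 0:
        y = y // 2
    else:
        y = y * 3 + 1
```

Collatz-style transformation from 8
`y` takes the values: 8 → 4 → 2 → 1 → 4 → 2 → 1

Answer: 1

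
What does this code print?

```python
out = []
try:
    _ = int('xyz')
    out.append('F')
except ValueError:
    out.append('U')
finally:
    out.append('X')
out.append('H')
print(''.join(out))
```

Execution trace: 'U' (except ValueError) → 'X' (finally) → 'H' (after the try/except). Output: UXH

Answer: UXH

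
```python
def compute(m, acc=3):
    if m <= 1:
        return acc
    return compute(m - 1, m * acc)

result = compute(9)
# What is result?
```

Accumulator trace (n, acc): (9, 3) -> (8, 27) -> (7, 216) -> (6, 1512) -> (5, 9072) -> (4, 45360) -> (3, 181440) -> (2, 544320) -> (1, 1088640) -> return 1088640

Answer: 1088640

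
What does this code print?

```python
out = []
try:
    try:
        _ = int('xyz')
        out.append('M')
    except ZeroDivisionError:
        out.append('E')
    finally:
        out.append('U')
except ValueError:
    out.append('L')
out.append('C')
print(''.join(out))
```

Execution trace: 'U' (inner finally) → 'L' (outer except ValueError) → 'C' (after the try/except). Output: ULC

Answer: ULC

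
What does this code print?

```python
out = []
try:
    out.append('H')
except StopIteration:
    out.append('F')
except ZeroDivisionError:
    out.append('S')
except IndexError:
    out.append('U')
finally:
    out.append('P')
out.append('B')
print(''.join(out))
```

Execution trace: 'H' (try body, no exception) → 'P' (finally) → 'B' (after the try/except). Output: HPB

Answer: HPB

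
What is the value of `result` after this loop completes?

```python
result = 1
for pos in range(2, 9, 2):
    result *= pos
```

Product of even numbers 2 to 8
`result` takes the values: 1 → 2 → 8 → 48 → 384

Answer: 384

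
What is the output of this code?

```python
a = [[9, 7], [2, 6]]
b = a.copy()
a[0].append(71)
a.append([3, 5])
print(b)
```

Key concept: shallow copy with nested lists.
Step by step:
`a = [[9, 7], [2, 6]]` → a = [[9, 7], [2, 6]]
`b = a.copy()` → b = [[9, 7], [2, 6]]
`a[0].append(71)` → a = [[9, 7, 71], [2, 6]]; b = [[9, 7, 71], [2, 6]]
`a.append([3, 5])` → a = [[9, 7, 71], [2, 6], [3, 5]]
`print(b)` → prints [[9, 7, 71], [2, 6]]

Answer: [[9, 7, 71], [2, 6]]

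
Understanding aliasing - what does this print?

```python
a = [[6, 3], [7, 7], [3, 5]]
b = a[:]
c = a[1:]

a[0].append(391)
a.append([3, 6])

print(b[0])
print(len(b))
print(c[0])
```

Key concept: slice with nested mutation.
Step by step:
`a = [[6, 3], [7, 7], [3, 5]]` → a = [[6, 3], [7, 7], [3, 5]]
`b = a[:]` → b = [[6, 3], [7, 7], [3, 5]]
`c = a[1:]` → c = [[7, 7], [3, 5]]
`a[0].append(391)` → a = [[6, 3, 391], [7, 7], [3, 5]]; b = [[6, 3, 391], [7, 7], [3, 5]]
`a.append([3, 6])` → a = [[6, 3, 391], [7, 7], [3, 5], [3, 6]]
`print(b[0])` → prints [6, 3, 391]
`print(len(b))` → prints 3
`print(c[0])` → prints [7, 7]

Answer:
[6, 3, 391]
3
[7, 7]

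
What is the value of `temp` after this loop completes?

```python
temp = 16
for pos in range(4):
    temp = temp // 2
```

Halve 4 times: 16 // 2^4 = 1
`temp` takes the values: 16 → 8 → 4 → 2 → 1

Answer: 1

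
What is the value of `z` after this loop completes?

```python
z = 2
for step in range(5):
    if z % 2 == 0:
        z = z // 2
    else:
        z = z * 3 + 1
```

Collatz-style transformation from 2
`z` takes the values: 2 → 1 → 4 → 2 → 1 → 4

Answer: 4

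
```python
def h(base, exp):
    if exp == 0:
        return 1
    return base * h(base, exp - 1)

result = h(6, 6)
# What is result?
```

h(6, 6) = 6 * 6 * 6 * 6 * 6 * 6 = 46656

Answer: 46656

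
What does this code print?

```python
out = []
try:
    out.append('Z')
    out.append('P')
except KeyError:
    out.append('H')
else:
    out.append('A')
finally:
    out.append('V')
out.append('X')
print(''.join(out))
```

Execution trace: 'Z' (try body) → 'P' (try body, no exception) → 'A' (else) → 'V' (finally) → 'X' (after the try/except). Output: ZPAVX

Answer: ZPAVX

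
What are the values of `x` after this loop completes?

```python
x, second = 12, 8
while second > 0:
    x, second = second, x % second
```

GCD of 12 and 8
`x` takes the values: 12 → 8 → 4

Answer: 4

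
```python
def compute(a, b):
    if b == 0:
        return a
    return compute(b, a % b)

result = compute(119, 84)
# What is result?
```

compute(119, 84) -> compute(84, 35) -> compute(35, 14) -> compute(14, 7) -> compute(7, 0) -> 7

Answer: 7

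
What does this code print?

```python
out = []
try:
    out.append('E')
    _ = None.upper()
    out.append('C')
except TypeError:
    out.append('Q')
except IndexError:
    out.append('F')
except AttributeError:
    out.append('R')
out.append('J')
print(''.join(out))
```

Execution trace: 'E' (try body) → 'R' (except AttributeError) → 'J' (after the try/except). Output: ERJ

Answer: ERJ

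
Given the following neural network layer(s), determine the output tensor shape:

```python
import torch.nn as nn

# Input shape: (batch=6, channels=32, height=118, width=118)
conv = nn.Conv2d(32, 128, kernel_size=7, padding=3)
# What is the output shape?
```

Input: (6, 32, 118, 118) -> Output: (6, 128, 118, 118)

Answer: (6, 128, 118, 118)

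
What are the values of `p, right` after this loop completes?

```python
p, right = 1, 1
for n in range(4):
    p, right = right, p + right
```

Fibonacci: after 4 iterations
`p, right` takes the values: (1, 1) → (1, 2) → (2, 3) → (3, 5) → (5, 8)

Answer: 5, 8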